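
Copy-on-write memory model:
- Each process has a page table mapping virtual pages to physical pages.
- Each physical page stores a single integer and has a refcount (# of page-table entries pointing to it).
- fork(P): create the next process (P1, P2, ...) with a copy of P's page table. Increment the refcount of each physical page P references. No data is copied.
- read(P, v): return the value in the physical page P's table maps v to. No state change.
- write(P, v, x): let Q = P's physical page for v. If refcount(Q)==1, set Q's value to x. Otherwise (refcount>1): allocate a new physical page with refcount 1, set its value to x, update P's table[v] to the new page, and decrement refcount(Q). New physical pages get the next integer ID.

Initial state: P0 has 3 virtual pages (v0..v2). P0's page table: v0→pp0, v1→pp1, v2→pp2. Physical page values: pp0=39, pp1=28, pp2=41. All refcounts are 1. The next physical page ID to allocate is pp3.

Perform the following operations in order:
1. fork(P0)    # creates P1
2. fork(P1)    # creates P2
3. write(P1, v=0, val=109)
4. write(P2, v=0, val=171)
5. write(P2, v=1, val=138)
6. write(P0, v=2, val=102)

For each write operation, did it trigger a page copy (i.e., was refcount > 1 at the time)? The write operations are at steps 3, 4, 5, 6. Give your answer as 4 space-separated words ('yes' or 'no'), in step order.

Op 1: fork(P0) -> P1. 3 ppages; refcounts: pp0:2 pp1:2 pp2:2
Op 2: fork(P1) -> P2. 3 ppages; refcounts: pp0:3 pp1:3 pp2:3
Op 3: write(P1, v0, 109). refcount(pp0)=3>1 -> COPY to pp3. 4 ppages; refcounts: pp0:2 pp1:3 pp2:3 pp3:1
Op 4: write(P2, v0, 171). refcount(pp0)=2>1 -> COPY to pp4. 5 ppages; refcounts: pp0:1 pp1:3 pp2:3 pp3:1 pp4:1
Op 5: write(P2, v1, 138). refcount(pp1)=3>1 -> COPY to pp5. 6 ppages; refcounts: pp0:1 pp1:2 pp2:3 pp3:1 pp4:1 pp5:1
Op 6: write(P0, v2, 102). refcount(pp2)=3>1 -> COPY to pp6. 7 ppages; refcounts: pp0:1 pp1:2 pp2:2 pp3:1 pp4:1 pp5:1 pp6:1

yes yes yes yes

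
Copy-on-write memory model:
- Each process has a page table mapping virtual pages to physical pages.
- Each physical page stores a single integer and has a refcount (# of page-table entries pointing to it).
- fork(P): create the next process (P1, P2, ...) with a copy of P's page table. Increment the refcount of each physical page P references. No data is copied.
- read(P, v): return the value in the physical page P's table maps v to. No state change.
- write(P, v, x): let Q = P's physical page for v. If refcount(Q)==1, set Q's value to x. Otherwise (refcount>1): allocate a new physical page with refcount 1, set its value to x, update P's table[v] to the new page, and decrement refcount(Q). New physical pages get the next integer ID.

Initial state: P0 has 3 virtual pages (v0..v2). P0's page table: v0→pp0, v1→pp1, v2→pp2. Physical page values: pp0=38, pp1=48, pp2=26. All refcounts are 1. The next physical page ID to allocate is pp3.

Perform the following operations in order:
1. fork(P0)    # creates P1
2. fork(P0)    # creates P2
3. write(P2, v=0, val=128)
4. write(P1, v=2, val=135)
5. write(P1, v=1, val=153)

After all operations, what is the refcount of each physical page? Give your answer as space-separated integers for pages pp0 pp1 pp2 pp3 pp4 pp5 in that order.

Answer: 2 2 2 1 1 1

Derivation:
Op 1: fork(P0) -> P1. 3 ppages; refcounts: pp0:2 pp1:2 pp2:2
Op 2: fork(P0) -> P2. 3 ppages; refcounts: pp0:3 pp1:3 pp2:3
Op 3: write(P2, v0, 128). refcount(pp0)=3>1 -> COPY to pp3. 4 ppages; refcounts: pp0:2 pp1:3 pp2:3 pp3:1
Op 4: write(P1, v2, 135). refcount(pp2)=3>1 -> COPY to pp4. 5 ppages; refcounts: pp0:2 pp1:3 pp2:2 pp3:1 pp4:1
Op 5: write(P1, v1, 153). refcount(pp1)=3>1 -> COPY to pp5. 6 ppages; refcounts: pp0:2 pp1:2 pp2:2 pp3:1 pp4:1 pp5:1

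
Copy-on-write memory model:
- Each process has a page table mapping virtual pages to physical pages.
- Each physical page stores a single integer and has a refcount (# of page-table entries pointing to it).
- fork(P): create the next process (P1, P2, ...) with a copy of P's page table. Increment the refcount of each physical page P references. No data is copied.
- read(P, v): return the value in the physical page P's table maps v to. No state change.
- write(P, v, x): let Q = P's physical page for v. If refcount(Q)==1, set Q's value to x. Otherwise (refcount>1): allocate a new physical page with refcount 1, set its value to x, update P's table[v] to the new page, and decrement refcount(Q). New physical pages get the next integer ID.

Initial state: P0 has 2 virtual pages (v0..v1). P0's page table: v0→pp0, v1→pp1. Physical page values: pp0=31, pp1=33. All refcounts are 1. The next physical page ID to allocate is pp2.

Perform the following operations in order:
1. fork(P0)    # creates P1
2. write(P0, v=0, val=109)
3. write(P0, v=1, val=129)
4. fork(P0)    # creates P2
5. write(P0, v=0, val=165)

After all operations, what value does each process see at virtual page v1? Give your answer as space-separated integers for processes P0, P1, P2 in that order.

Op 1: fork(P0) -> P1. 2 ppages; refcounts: pp0:2 pp1:2
Op 2: write(P0, v0, 109). refcount(pp0)=2>1 -> COPY to pp2. 3 ppages; refcounts: pp0:1 pp1:2 pp2:1
Op 3: write(P0, v1, 129). refcount(pp1)=2>1 -> COPY to pp3. 4 ppages; refcounts: pp0:1 pp1:1 pp2:1 pp3:1
Op 4: fork(P0) -> P2. 4 ppages; refcounts: pp0:1 pp1:1 pp2:2 pp3:2
Op 5: write(P0, v0, 165). refcount(pp2)=2>1 -> COPY to pp4. 5 ppages; refcounts: pp0:1 pp1:1 pp2:1 pp3:2 pp4:1
P0: v1 -> pp3 = 129
P1: v1 -> pp1 = 33
P2: v1 -> pp3 = 129

Answer: 129 33 129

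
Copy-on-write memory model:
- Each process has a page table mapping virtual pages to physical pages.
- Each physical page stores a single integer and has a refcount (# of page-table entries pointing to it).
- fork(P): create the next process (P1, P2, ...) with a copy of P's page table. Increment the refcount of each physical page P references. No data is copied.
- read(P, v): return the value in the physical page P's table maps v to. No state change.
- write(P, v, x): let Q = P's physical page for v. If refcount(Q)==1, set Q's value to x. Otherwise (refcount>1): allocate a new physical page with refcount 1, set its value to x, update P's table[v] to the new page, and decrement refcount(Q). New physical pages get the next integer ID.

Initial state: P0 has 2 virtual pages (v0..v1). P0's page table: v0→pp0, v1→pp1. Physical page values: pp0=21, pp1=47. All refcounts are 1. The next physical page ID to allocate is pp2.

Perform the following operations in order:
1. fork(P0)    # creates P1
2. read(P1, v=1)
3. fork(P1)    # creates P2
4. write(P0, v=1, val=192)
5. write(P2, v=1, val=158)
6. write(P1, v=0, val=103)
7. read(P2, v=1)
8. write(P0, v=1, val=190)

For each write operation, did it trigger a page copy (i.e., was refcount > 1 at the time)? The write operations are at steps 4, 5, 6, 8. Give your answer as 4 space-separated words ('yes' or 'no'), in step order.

Op 1: fork(P0) -> P1. 2 ppages; refcounts: pp0:2 pp1:2
Op 2: read(P1, v1) -> 47. No state change.
Op 3: fork(P1) -> P2. 2 ppages; refcounts: pp0:3 pp1:3
Op 4: write(P0, v1, 192). refcount(pp1)=3>1 -> COPY to pp2. 3 ppages; refcounts: pp0:3 pp1:2 pp2:1
Op 5: write(P2, v1, 158). refcount(pp1)=2>1 -> COPY to pp3. 4 ppages; refcounts: pp0:3 pp1:1 pp2:1 pp3:1
Op 6: write(P1, v0, 103). refcount(pp0)=3>1 -> COPY to pp4. 5 ppages; refcounts: pp0:2 pp1:1 pp2:1 pp3:1 pp4:1
Op 7: read(P2, v1) -> 158. No state change.
Op 8: write(P0, v1, 190). refcount(pp2)=1 -> write in place. 5 ppages; refcounts: pp0:2 pp1:1 pp2:1 pp3:1 pp4:1

yes yes yes no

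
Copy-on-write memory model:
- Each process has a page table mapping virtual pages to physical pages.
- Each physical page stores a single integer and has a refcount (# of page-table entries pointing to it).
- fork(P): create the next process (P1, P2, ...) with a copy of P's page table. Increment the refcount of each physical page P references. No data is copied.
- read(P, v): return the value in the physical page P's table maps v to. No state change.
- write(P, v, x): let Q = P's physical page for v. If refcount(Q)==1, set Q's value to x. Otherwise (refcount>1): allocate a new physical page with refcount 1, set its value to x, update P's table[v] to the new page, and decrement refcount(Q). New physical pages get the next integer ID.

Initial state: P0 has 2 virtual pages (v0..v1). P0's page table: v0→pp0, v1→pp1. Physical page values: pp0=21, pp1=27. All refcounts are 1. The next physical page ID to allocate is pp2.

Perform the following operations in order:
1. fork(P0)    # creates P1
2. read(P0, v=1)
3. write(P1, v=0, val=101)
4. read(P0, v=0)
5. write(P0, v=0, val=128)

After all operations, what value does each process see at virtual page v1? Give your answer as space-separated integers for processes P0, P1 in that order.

Answer: 27 27

Derivation:
Op 1: fork(P0) -> P1. 2 ppages; refcounts: pp0:2 pp1:2
Op 2: read(P0, v1) -> 27. No state change.
Op 3: write(P1, v0, 101). refcount(pp0)=2>1 -> COPY to pp2. 3 ppages; refcounts: pp0:1 pp1:2 pp2:1
Op 4: read(P0, v0) -> 21. No state change.
Op 5: write(P0, v0, 128). refcount(pp0)=1 -> write in place. 3 ppages; refcounts: pp0:1 pp1:2 pp2:1
P0: v1 -> pp1 = 27
P1: v1 -> pp1 = 27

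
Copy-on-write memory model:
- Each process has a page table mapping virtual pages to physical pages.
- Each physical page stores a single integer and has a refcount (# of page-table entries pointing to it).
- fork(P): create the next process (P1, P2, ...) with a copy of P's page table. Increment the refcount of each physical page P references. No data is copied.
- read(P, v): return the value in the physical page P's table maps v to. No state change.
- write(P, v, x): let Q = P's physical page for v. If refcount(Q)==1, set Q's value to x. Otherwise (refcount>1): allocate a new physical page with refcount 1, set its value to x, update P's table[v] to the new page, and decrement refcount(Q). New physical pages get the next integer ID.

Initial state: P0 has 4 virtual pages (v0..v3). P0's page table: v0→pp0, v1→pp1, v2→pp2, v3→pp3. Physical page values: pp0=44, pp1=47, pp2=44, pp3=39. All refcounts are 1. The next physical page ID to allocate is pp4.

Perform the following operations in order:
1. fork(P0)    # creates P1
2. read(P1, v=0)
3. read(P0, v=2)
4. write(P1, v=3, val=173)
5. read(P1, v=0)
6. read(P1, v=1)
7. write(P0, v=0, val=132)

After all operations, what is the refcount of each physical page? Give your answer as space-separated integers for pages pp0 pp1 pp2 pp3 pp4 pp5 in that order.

Answer: 1 2 2 1 1 1

Derivation:
Op 1: fork(P0) -> P1. 4 ppages; refcounts: pp0:2 pp1:2 pp2:2 pp3:2
Op 2: read(P1, v0) -> 44. No state change.
Op 3: read(P0, v2) -> 44. No state change.
Op 4: write(P1, v3, 173). refcount(pp3)=2>1 -> COPY to pp4. 5 ppages; refcounts: pp0:2 pp1:2 pp2:2 pp3:1 pp4:1
Op 5: read(P1, v0) -> 44. No state change.
Op 6: read(P1, v1) -> 47. No state change.
Op 7: write(P0, v0, 132). refcount(pp0)=2>1 -> COPY to pp5. 6 ppages; refcounts: pp0:1 pp1:2 pp2:2 pp3:1 pp4:1 pp5:1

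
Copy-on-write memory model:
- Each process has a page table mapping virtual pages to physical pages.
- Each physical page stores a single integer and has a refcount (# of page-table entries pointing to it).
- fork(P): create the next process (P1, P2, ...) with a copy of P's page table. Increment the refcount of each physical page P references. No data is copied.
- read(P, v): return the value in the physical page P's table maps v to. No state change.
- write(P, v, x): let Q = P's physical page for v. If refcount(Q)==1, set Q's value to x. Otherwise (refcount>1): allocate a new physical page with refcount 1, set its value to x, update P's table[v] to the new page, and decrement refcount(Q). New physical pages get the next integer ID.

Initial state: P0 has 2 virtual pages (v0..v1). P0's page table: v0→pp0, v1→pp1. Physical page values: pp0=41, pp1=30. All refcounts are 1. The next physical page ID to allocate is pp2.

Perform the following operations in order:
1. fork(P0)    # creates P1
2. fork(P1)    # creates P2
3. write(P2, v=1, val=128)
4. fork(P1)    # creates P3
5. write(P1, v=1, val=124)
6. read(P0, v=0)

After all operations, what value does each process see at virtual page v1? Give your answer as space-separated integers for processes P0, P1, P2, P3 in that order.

Op 1: fork(P0) -> P1. 2 ppages; refcounts: pp0:2 pp1:2
Op 2: fork(P1) -> P2. 2 ppages; refcounts: pp0:3 pp1:3
Op 3: write(P2, v1, 128). refcount(pp1)=3>1 -> COPY to pp2. 3 ppages; refcounts: pp0:3 pp1:2 pp2:1
Op 4: fork(P1) -> P3. 3 ppages; refcounts: pp0:4 pp1:3 pp2:1
Op 5: write(P1, v1, 124). refcount(pp1)=3>1 -> COPY to pp3. 4 ppages; refcounts: pp0:4 pp1:2 pp2:1 pp3:1
Op 6: read(P0, v0) -> 41. No state change.
P0: v1 -> pp1 = 30
P1: v1 -> pp3 = 124
P2: v1 -> pp2 = 128
P3: v1 -> pp1 = 30

Answer: 30 124 128 30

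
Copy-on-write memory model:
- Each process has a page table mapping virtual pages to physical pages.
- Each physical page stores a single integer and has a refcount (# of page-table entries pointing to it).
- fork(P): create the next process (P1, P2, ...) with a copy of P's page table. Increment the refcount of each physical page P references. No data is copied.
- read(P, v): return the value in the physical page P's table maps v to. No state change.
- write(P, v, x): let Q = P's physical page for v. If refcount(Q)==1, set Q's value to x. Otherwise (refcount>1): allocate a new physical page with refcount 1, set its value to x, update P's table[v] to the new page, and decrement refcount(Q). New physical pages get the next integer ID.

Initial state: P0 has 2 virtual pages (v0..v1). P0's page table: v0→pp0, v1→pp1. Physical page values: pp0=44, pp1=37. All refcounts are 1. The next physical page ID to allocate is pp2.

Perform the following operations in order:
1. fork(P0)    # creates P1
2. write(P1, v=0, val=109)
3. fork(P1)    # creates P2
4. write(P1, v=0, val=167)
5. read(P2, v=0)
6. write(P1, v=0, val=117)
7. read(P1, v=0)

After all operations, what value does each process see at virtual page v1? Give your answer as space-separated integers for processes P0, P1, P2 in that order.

Answer: 37 37 37

Derivation:
Op 1: fork(P0) -> P1. 2 ppages; refcounts: pp0:2 pp1:2
Op 2: write(P1, v0, 109). refcount(pp0)=2>1 -> COPY to pp2. 3 ppages; refcounts: pp0:1 pp1:2 pp2:1
Op 3: fork(P1) -> P2. 3 ppages; refcounts: pp0:1 pp1:3 pp2:2
Op 4: write(P1, v0, 167). refcount(pp2)=2>1 -> COPY to pp3. 4 ppages; refcounts: pp0:1 pp1:3 pp2:1 pp3:1
Op 5: read(P2, v0) -> 109. No state change.
Op 6: write(P1, v0, 117). refcount(pp3)=1 -> write in place. 4 ppages; refcounts: pp0:1 pp1:3 pp2:1 pp3:1
Op 7: read(P1, v0) -> 117. No state change.
P0: v1 -> pp1 = 37
P1: v1 -> pp1 = 37
P2: v1 -> pp1 = 37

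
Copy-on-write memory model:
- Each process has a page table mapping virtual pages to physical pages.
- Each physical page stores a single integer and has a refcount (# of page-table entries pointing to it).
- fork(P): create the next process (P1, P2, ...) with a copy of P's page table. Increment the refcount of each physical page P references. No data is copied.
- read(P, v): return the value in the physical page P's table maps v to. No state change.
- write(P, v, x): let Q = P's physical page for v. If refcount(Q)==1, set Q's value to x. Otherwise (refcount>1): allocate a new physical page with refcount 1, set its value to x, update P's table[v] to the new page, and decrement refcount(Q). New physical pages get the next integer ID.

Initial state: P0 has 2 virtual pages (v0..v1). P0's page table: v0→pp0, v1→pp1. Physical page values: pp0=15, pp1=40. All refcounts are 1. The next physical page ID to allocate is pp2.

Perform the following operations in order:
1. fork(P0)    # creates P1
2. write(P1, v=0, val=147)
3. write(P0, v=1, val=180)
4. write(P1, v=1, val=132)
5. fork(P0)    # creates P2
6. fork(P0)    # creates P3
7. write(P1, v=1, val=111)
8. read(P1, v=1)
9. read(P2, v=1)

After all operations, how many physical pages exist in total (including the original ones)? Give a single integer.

Op 1: fork(P0) -> P1. 2 ppages; refcounts: pp0:2 pp1:2
Op 2: write(P1, v0, 147). refcount(pp0)=2>1 -> COPY to pp2. 3 ppages; refcounts: pp0:1 pp1:2 pp2:1
Op 3: write(P0, v1, 180). refcount(pp1)=2>1 -> COPY to pp3. 4 ppages; refcounts: pp0:1 pp1:1 pp2:1 pp3:1
Op 4: write(P1, v1, 132). refcount(pp1)=1 -> write in place. 4 ppages; refcounts: pp0:1 pp1:1 pp2:1 pp3:1
Op 5: fork(P0) -> P2. 4 ppages; refcounts: pp0:2 pp1:1 pp2:1 pp3:2
Op 6: fork(P0) -> P3. 4 ppages; refcounts: pp0:3 pp1:1 pp2:1 pp3:3
Op 7: write(P1, v1, 111). refcount(pp1)=1 -> write in place. 4 ppages; refcounts: pp0:3 pp1:1 pp2:1 pp3:3
Op 8: read(P1, v1) -> 111. No state change.
Op 9: read(P2, v1) -> 180. No state change.

Answer: 4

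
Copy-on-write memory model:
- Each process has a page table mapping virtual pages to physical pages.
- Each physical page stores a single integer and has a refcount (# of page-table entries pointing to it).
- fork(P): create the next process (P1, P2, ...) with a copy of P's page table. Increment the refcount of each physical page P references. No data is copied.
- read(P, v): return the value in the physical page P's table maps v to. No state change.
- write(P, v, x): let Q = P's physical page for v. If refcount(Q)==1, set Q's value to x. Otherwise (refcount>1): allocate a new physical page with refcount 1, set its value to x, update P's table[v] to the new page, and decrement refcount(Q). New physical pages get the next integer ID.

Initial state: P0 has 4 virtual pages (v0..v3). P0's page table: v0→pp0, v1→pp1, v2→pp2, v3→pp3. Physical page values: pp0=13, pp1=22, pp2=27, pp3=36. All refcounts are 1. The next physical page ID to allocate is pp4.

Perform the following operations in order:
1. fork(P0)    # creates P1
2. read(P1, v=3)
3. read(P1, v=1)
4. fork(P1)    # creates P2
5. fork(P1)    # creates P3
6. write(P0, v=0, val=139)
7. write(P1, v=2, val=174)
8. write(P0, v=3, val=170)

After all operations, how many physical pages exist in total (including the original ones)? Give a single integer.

Answer: 7

Derivation:
Op 1: fork(P0) -> P1. 4 ppages; refcounts: pp0:2 pp1:2 pp2:2 pp3:2
Op 2: read(P1, v3) -> 36. No state change.
Op 3: read(P1, v1) -> 22. No state change.
Op 4: fork(P1) -> P2. 4 ppages; refcounts: pp0:3 pp1:3 pp2:3 pp3:3
Op 5: fork(P1) -> P3. 4 ppages; refcounts: pp0:4 pp1:4 pp2:4 pp3:4
Op 6: write(P0, v0, 139). refcount(pp0)=4>1 -> COPY to pp4. 5 ppages; refcounts: pp0:3 pp1:4 pp2:4 pp3:4 pp4:1
Op 7: write(P1, v2, 174). refcount(pp2)=4>1 -> COPY to pp5. 6 ppages; refcounts: pp0:3 pp1:4 pp2:3 pp3:4 pp4:1 pp5:1
Op 8: write(P0, v3, 170). refcount(pp3)=4>1 -> COPY to pp6. 7 ppages; refcounts: pp0:3 pp1:4 pp2:3 pp3:3 pp4:1 pp5:1 pp6:1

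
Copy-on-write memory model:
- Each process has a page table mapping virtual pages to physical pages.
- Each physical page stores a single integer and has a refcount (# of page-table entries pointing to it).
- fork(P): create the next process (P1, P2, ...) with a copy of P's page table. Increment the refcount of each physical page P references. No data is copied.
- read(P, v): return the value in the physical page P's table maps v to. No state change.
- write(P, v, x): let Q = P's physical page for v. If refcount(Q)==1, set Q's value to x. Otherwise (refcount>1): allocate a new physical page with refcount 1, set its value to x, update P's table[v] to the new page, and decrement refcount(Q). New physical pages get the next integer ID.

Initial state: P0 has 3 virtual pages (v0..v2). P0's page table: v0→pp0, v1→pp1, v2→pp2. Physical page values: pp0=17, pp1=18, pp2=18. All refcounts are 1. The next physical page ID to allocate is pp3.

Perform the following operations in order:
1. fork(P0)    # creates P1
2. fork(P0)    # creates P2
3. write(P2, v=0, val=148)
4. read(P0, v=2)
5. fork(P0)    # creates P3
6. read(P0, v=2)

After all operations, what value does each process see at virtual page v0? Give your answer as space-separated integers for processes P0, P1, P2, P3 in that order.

Answer: 17 17 148 17

Derivation:
Op 1: fork(P0) -> P1. 3 ppages; refcounts: pp0:2 pp1:2 pp2:2
Op 2: fork(P0) -> P2. 3 ppages; refcounts: pp0:3 pp1:3 pp2:3
Op 3: write(P2, v0, 148). refcount(pp0)=3>1 -> COPY to pp3. 4 ppages; refcounts: pp0:2 pp1:3 pp2:3 pp3:1
Op 4: read(P0, v2) -> 18. No state change.
Op 5: fork(P0) -> P3. 4 ppages; refcounts: pp0:3 pp1:4 pp2:4 pp3:1
Op 6: read(P0, v2) -> 18. No state change.
P0: v0 -> pp0 = 17
P1: v0 -> pp0 = 17
P2: v0 -> pp3 = 148
P3: v0 -> pp0 = 17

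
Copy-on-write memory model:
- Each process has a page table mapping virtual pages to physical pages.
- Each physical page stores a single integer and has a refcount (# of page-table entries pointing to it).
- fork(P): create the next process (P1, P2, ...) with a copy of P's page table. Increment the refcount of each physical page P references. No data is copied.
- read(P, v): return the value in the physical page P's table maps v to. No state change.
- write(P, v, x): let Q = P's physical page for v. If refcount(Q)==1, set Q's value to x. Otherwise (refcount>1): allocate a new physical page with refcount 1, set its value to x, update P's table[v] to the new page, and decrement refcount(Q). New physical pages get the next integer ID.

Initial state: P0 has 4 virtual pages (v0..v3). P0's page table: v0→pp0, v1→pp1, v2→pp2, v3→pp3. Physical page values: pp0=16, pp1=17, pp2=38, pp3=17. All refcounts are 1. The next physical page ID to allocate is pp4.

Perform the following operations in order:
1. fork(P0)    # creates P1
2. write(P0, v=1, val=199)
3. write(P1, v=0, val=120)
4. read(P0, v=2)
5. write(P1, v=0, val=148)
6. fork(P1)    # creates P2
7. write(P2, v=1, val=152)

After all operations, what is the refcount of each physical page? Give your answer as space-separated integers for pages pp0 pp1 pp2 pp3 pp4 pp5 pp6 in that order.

Answer: 1 1 3 3 1 2 1

Derivation:
Op 1: fork(P0) -> P1. 4 ppages; refcounts: pp0:2 pp1:2 pp2:2 pp3:2
Op 2: write(P0, v1, 199). refcount(pp1)=2>1 -> COPY to pp4. 5 ppages; refcounts: pp0:2 pp1:1 pp2:2 pp3:2 pp4:1
Op 3: write(P1, v0, 120). refcount(pp0)=2>1 -> COPY to pp5. 6 ppages; refcounts: pp0:1 pp1:1 pp2:2 pp3:2 pp4:1 pp5:1
Op 4: read(P0, v2) -> 38. No state change.
Op 5: write(P1, v0, 148). refcount(pp5)=1 -> write in place. 6 ppages; refcounts: pp0:1 pp1:1 pp2:2 pp3:2 pp4:1 pp5:1
Op 6: fork(P1) -> P2. 6 ppages; refcounts: pp0:1 pp1:2 pp2:3 pp3:3 pp4:1 pp5:2
Op 7: write(P2, v1, 152). refcount(pp1)=2>1 -> COPY to pp6. 7 ppages; refcounts: pp0:1 pp1:1 pp2:3 pp3:3 pp4:1 pp5:2 pp6:1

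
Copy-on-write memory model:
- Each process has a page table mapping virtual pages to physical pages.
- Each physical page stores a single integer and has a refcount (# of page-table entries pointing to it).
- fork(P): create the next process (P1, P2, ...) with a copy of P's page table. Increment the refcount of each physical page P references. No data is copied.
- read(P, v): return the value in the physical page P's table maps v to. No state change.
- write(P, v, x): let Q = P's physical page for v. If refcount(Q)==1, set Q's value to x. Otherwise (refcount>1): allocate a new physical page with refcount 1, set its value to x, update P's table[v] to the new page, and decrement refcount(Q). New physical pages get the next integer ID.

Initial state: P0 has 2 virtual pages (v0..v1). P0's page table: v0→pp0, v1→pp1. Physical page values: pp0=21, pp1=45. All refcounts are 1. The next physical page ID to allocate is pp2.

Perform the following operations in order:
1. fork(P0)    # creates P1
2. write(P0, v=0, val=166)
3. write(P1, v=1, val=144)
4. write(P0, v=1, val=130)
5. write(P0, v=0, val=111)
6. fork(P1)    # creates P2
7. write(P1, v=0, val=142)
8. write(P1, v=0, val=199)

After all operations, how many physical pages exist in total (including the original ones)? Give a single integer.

Answer: 5

Derivation:
Op 1: fork(P0) -> P1. 2 ppages; refcounts: pp0:2 pp1:2
Op 2: write(P0, v0, 166). refcount(pp0)=2>1 -> COPY to pp2. 3 ppages; refcounts: pp0:1 pp1:2 pp2:1
Op 3: write(P1, v1, 144). refcount(pp1)=2>1 -> COPY to pp3. 4 ppages; refcounts: pp0:1 pp1:1 pp2:1 pp3:1
Op 4: write(P0, v1, 130). refcount(pp1)=1 -> write in place. 4 ppages; refcounts: pp0:1 pp1:1 pp2:1 pp3:1
Op 5: write(P0, v0, 111). refcount(pp2)=1 -> write in place. 4 ppages; refcounts: pp0:1 pp1:1 pp2:1 pp3:1
Op 6: fork(P1) -> P2. 4 ppages; refcounts: pp0:2 pp1:1 pp2:1 pp3:2
Op 7: write(P1, v0, 142). refcount(pp0)=2>1 -> COPY to pp4. 5 ppages; refcounts: pp0:1 pp1:1 pp2:1 pp3:2 pp4:1
Op 8: write(P1, v0, 199). refcount(pp4)=1 -> write in place. 5 ppages; refcounts: pp0:1 pp1:1 pp2:1 pp3:2 pp4:1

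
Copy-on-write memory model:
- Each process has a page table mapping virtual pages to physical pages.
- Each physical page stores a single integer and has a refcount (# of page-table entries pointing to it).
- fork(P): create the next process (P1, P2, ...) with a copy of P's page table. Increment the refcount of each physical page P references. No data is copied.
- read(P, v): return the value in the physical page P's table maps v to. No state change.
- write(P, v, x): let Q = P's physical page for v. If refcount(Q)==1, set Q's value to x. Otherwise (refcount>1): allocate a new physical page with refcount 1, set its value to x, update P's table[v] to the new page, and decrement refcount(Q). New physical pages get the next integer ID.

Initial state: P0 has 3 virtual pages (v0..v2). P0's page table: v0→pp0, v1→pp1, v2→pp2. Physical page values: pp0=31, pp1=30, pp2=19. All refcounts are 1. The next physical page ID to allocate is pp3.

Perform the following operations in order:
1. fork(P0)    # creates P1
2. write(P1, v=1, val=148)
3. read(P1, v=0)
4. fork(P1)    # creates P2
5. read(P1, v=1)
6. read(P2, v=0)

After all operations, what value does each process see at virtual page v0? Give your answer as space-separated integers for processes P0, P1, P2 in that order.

Answer: 31 31 31

Derivation:
Op 1: fork(P0) -> P1. 3 ppages; refcounts: pp0:2 pp1:2 pp2:2
Op 2: write(P1, v1, 148). refcount(pp1)=2>1 -> COPY to pp3. 4 ppages; refcounts: pp0:2 pp1:1 pp2:2 pp3:1
Op 3: read(P1, v0) -> 31. No state change.
Op 4: fork(P1) -> P2. 4 ppages; refcounts: pp0:3 pp1:1 pp2:3 pp3:2
Op 5: read(P1, v1) -> 148. No state change.
Op 6: read(P2, v0) -> 31. No state change.
P0: v0 -> pp0 = 31
P1: v0 -> pp0 = 31
P2: v0 -> pp0 = 31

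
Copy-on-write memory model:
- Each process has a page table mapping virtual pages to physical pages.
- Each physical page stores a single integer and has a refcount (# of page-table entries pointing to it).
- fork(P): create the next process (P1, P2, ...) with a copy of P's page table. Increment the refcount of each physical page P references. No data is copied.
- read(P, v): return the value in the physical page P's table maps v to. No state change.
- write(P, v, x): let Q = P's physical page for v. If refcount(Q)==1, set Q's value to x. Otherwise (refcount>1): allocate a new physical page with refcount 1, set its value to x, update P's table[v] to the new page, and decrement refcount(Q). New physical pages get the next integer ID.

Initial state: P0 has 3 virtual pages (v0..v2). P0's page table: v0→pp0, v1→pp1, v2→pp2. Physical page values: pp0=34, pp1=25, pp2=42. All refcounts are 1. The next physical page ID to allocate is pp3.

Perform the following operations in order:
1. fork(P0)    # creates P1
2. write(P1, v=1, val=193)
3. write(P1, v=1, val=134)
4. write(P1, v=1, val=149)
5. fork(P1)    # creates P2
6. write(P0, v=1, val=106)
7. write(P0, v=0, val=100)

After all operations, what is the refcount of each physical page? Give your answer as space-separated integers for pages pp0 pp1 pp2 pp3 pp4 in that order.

Answer: 2 1 3 2 1

Derivation:
Op 1: fork(P0) -> P1. 3 ppages; refcounts: pp0:2 pp1:2 pp2:2
Op 2: write(P1, v1, 193). refcount(pp1)=2>1 -> COPY to pp3. 4 ppages; refcounts: pp0:2 pp1:1 pp2:2 pp3:1
Op 3: write(P1, v1, 134). refcount(pp3)=1 -> write in place. 4 ppages; refcounts: pp0:2 pp1:1 pp2:2 pp3:1
Op 4: write(P1, v1, 149). refcount(pp3)=1 -> write in place. 4 ppages; refcounts: pp0:2 pp1:1 pp2:2 pp3:1
Op 5: fork(P1) -> P2. 4 ppages; refcounts: pp0:3 pp1:1 pp2:3 pp3:2
Op 6: write(P0, v1, 106). refcount(pp1)=1 -> write in place. 4 ppages; refcounts: pp0:3 pp1:1 pp2:3 pp3:2
Op 7: write(P0, v0, 100). refcount(pp0)=3>1 -> COPY to pp4. 5 ppages; refcounts: pp0:2 pp1:1 pp2:3 pp3:2 pp4:1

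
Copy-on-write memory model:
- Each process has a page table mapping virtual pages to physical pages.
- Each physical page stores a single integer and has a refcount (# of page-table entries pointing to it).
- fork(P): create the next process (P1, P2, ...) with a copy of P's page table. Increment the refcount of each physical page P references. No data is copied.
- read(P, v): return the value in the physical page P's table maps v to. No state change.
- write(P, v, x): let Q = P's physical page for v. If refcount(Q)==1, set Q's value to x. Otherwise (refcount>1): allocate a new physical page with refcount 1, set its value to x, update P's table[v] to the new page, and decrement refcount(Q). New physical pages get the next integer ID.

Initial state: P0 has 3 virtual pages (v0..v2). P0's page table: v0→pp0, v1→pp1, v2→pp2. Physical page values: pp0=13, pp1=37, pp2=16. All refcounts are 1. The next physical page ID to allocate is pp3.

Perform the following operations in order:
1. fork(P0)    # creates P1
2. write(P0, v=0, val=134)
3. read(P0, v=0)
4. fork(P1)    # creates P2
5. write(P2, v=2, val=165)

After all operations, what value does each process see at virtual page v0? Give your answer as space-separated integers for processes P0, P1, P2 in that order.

Answer: 134 13 13

Derivation:
Op 1: fork(P0) -> P1. 3 ppages; refcounts: pp0:2 pp1:2 pp2:2
Op 2: write(P0, v0, 134). refcount(pp0)=2>1 -> COPY to pp3. 4 ppages; refcounts: pp0:1 pp1:2 pp2:2 pp3:1
Op 3: read(P0, v0) -> 134. No state change.
Op 4: fork(P1) -> P2. 4 ppages; refcounts: pp0:2 pp1:3 pp2:3 pp3:1
Op 5: write(P2, v2, 165). refcount(pp2)=3>1 -> COPY to pp4. 5 ppages; refcounts: pp0:2 pp1:3 pp2:2 pp3:1 pp4:1
P0: v0 -> pp3 = 134
P1: v0 -> pp0 = 13
P2: v0 -> pp0 = 13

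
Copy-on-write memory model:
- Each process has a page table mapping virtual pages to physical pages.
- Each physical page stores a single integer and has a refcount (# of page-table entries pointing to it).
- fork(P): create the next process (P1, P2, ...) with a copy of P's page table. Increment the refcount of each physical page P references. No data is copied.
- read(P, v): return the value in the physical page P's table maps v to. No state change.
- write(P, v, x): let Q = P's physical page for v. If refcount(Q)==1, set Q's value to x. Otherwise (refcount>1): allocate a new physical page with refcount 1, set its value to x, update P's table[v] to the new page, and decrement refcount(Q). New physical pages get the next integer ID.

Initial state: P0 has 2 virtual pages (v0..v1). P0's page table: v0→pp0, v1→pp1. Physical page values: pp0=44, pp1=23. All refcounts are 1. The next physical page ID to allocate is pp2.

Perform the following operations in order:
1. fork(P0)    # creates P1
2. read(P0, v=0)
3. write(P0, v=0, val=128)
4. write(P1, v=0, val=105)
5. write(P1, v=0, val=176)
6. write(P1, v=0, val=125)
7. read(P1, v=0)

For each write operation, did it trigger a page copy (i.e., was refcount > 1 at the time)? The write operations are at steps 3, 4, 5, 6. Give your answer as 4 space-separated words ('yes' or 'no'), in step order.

Op 1: fork(P0) -> P1. 2 ppages; refcounts: pp0:2 pp1:2
Op 2: read(P0, v0) -> 44. No state change.
Op 3: write(P0, v0, 128). refcount(pp0)=2>1 -> COPY to pp2. 3 ppages; refcounts: pp0:1 pp1:2 pp2:1
Op 4: write(P1, v0, 105). refcount(pp0)=1 -> write in place. 3 ppages; refcounts: pp0:1 pp1:2 pp2:1
Op 5: write(P1, v0, 176). refcount(pp0)=1 -> write in place. 3 ppages; refcounts: pp0:1 pp1:2 pp2:1
Op 6: write(P1, v0, 125). refcount(pp0)=1 -> write in place. 3 ppages; refcounts: pp0:1 pp1:2 pp2:1
Op 7: read(P1, v0) -> 125. No state change.

yes no no no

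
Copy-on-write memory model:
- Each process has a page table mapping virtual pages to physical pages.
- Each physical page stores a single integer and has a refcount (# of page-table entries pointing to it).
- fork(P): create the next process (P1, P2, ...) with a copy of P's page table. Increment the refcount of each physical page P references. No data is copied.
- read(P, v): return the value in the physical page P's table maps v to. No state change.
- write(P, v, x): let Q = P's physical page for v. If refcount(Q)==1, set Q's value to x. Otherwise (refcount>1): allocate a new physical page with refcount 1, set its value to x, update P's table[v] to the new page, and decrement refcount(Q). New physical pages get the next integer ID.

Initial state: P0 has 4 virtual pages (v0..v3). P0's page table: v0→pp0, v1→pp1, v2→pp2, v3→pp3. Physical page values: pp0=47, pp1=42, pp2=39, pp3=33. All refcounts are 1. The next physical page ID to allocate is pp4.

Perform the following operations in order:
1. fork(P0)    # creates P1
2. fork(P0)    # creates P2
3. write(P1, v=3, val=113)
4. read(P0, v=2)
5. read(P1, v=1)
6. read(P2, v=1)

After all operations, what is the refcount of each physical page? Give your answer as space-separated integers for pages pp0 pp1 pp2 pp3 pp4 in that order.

Answer: 3 3 3 2 1

Derivation:
Op 1: fork(P0) -> P1. 4 ppages; refcounts: pp0:2 pp1:2 pp2:2 pp3:2
Op 2: fork(P0) -> P2. 4 ppages; refcounts: pp0:3 pp1:3 pp2:3 pp3:3
Op 3: write(P1, v3, 113). refcount(pp3)=3>1 -> COPY to pp4. 5 ppages; refcounts: pp0:3 pp1:3 pp2:3 pp3:2 pp4:1
Op 4: read(P0, v2) -> 39. No state change.
Op 5: read(P1, v1) -> 42. No state change.
Op 6: read(P2, v1) -> 42. No state change.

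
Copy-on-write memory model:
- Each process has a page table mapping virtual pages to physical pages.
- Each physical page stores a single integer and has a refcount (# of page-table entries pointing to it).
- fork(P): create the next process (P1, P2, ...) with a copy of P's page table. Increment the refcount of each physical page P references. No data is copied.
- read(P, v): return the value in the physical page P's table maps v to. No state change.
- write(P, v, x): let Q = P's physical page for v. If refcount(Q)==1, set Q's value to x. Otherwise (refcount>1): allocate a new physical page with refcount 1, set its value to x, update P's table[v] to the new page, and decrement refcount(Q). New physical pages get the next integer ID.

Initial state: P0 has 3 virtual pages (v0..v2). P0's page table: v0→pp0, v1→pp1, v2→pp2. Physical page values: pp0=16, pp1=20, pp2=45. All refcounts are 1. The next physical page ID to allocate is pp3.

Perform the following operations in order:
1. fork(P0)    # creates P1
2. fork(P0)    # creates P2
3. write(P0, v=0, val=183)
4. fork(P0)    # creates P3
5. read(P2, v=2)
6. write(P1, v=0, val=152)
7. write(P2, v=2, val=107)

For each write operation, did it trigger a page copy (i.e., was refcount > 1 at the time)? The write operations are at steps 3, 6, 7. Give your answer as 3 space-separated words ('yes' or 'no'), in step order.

Op 1: fork(P0) -> P1. 3 ppages; refcounts: pp0:2 pp1:2 pp2:2
Op 2: fork(P0) -> P2. 3 ppages; refcounts: pp0:3 pp1:3 pp2:3
Op 3: write(P0, v0, 183). refcount(pp0)=3>1 -> COPY to pp3. 4 ppages; refcounts: pp0:2 pp1:3 pp2:3 pp3:1
Op 4: fork(P0) -> P3. 4 ppages; refcounts: pp0:2 pp1:4 pp2:4 pp3:2
Op 5: read(P2, v2) -> 45. No state change.
Op 6: write(P1, v0, 152). refcount(pp0)=2>1 -> COPY to pp4. 5 ppages; refcounts: pp0:1 pp1:4 pp2:4 pp3:2 pp4:1
Op 7: write(P2, v2, 107). refcount(pp2)=4>1 -> COPY to pp5. 6 ppages; refcounts: pp0:1 pp1:4 pp2:3 pp3:2 pp4:1 pp5:1

yes yes yes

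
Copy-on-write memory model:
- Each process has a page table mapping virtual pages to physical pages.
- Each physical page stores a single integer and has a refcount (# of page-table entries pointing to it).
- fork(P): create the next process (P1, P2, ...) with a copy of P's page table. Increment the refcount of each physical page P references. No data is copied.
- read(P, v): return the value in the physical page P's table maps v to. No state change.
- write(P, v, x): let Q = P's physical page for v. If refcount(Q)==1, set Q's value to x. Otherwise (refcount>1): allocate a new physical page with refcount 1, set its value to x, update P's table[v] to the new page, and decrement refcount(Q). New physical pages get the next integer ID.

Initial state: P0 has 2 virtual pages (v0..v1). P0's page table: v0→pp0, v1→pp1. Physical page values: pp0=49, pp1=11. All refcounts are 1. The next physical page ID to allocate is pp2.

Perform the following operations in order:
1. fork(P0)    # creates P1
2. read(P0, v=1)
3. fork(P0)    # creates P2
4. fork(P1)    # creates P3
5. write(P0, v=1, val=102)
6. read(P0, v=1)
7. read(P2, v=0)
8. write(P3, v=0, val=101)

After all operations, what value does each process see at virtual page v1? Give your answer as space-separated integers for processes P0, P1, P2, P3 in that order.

Op 1: fork(P0) -> P1. 2 ppages; refcounts: pp0:2 pp1:2
Op 2: read(P0, v1) -> 11. No state change.
Op 3: fork(P0) -> P2. 2 ppages; refcounts: pp0:3 pp1:3
Op 4: fork(P1) -> P3. 2 ppages; refcounts: pp0:4 pp1:4
Op 5: write(P0, v1, 102). refcount(pp1)=4>1 -> COPY to pp2. 3 ppages; refcounts: pp0:4 pp1:3 pp2:1
Op 6: read(P0, v1) -> 102. No state change.
Op 7: read(P2, v0) -> 49. No state change.
Op 8: write(P3, v0, 101). refcount(pp0)=4>1 -> COPY to pp3. 4 ppages; refcounts: pp0:3 pp1:3 pp2:1 pp3:1
P0: v1 -> pp2 = 102
P1: v1 -> pp1 = 11
P2: v1 -> pp1 = 11
P3: v1 -> pp1 = 11

Answer: 102 11 11 11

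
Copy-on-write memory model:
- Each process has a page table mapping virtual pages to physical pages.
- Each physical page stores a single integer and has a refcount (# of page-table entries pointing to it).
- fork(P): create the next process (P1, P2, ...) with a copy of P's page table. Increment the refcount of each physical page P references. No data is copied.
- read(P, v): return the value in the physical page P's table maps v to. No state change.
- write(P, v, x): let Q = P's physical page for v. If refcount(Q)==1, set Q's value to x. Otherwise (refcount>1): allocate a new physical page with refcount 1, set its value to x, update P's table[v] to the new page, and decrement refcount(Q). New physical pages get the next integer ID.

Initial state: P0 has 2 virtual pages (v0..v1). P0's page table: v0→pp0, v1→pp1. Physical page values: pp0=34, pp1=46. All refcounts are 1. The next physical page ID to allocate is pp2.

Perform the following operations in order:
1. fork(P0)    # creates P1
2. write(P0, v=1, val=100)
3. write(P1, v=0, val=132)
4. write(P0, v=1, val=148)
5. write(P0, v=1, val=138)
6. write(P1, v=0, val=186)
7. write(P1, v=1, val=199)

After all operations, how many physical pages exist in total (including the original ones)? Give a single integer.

Op 1: fork(P0) -> P1. 2 ppages; refcounts: pp0:2 pp1:2
Op 2: write(P0, v1, 100). refcount(pp1)=2>1 -> COPY to pp2. 3 ppages; refcounts: pp0:2 pp1:1 pp2:1
Op 3: write(P1, v0, 132). refcount(pp0)=2>1 -> COPY to pp3. 4 ppages; refcounts: pp0:1 pp1:1 pp2:1 pp3:1
Op 4: write(P0, v1, 148). refcount(pp2)=1 -> write in place. 4 ppages; refcounts: pp0:1 pp1:1 pp2:1 pp3:1
Op 5: write(P0, v1, 138). refcount(pp2)=1 -> write in place. 4 ppages; refcounts: pp0:1 pp1:1 pp2:1 pp3:1
Op 6: write(P1, v0, 186). refcount(pp3)=1 -> write in place. 4 ppages; refcounts: pp0:1 pp1:1 pp2:1 pp3:1
Op 7: write(P1, v1, 199). refcount(pp1)=1 -> write in place. 4 ppages; refcounts: pp0:1 pp1:1 pp2:1 pp3:1

Answer: 4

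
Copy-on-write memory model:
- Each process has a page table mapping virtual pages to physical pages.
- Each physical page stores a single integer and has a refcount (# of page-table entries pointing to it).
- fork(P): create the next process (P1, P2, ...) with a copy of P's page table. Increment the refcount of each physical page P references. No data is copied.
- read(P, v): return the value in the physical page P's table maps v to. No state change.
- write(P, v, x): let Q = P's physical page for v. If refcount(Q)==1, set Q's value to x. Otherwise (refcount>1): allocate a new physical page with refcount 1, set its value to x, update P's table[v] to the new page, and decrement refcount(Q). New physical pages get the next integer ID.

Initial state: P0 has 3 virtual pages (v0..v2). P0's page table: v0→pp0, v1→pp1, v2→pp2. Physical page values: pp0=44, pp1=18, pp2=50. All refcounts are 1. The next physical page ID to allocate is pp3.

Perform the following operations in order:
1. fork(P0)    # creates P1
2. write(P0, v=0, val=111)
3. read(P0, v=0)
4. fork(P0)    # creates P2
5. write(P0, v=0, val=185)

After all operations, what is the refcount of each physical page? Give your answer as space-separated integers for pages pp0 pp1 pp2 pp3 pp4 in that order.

Answer: 1 3 3 1 1

Derivation:
Op 1: fork(P0) -> P1. 3 ppages; refcounts: pp0:2 pp1:2 pp2:2
Op 2: write(P0, v0, 111). refcount(pp0)=2>1 -> COPY to pp3. 4 ppages; refcounts: pp0:1 pp1:2 pp2:2 pp3:1
Op 3: read(P0, v0) -> 111. No state change.
Op 4: fork(P0) -> P2. 4 ppages; refcounts: pp0:1 pp1:3 pp2:3 pp3:2
Op 5: write(P0, v0, 185). refcount(pp3)=2>1 -> COPY to pp4. 5 ppages; refcounts: pp0:1 pp1:3 pp2:3 pp3:1 pp4:1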